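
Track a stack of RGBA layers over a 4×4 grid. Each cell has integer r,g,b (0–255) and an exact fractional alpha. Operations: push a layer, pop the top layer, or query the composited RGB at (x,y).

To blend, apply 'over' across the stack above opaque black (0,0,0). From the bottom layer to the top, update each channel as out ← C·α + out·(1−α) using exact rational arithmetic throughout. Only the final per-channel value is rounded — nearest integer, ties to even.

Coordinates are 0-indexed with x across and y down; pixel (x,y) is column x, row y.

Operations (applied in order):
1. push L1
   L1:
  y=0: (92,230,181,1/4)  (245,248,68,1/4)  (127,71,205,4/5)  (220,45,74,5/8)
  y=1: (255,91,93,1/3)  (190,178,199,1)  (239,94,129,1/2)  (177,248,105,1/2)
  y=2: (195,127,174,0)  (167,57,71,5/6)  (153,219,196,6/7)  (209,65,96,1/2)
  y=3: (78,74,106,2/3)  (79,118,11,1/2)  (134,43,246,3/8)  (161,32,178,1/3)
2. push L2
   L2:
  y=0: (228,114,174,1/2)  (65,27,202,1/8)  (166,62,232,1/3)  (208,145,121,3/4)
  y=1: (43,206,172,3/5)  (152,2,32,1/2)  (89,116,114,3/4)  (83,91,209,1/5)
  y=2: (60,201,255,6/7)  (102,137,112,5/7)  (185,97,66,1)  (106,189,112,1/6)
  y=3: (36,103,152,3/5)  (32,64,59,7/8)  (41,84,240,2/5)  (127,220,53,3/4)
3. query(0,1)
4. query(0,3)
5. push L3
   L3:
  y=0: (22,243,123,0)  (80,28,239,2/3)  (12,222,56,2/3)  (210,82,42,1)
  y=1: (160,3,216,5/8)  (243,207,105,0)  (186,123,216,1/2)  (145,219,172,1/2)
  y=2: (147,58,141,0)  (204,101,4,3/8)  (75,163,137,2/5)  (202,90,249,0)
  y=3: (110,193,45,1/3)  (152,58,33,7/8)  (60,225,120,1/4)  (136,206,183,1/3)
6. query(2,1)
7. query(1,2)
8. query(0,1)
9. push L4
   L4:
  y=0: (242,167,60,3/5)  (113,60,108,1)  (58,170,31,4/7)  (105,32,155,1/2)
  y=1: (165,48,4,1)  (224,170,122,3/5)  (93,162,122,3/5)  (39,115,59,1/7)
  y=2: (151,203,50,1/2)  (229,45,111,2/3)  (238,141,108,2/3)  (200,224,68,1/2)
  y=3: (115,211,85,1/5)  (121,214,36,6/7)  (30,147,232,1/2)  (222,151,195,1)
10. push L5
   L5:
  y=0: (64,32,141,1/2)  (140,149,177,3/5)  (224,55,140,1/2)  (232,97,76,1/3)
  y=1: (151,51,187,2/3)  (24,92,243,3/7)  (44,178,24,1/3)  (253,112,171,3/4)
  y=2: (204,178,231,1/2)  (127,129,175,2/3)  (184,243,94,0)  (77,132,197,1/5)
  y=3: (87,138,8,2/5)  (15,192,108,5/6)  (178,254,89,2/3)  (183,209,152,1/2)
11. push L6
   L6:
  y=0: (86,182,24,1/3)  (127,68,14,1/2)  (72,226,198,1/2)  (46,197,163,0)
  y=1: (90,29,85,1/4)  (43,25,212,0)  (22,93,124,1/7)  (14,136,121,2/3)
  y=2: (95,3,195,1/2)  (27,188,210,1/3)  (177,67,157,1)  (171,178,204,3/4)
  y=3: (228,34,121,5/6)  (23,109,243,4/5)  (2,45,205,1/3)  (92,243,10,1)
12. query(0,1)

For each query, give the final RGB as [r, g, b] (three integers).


at x=0,y=1 over L1,L2:
after L1 α=1/3: [85, 91/3, 31]
after L2 α=3/5: [299/5, 2036/15, 578/5]
→ [60, 136, 116]

query (0,3) [L1,L2] — begin 0,0,0
+L1 (α=2/3) → [52, 148/3, 212/3]
+L2 (α=3/5) → [212/5, 1223/15, 1792/15]
rounded: [42, 82, 119]

at x=2,y=1 over L1,L2,L3:
after L1 α=1/2: [239/2, 47, 129/2]
after L2 α=3/4: [773/8, 395/4, 813/8]
after L3 α=1/2: [2261/16, 887/8, 2541/16]
= [141, 111, 159]

at x=1,y=2 over L1,L2,L3:
+L1 (α=5/6) → [835/6, 95/2, 355/6]
+L2 (α=5/7) → [2365/21, 780/7, 2035/21]
+L3 (α=3/8) → [24677/168, 6021/56, 10427/168]
= [147, 108, 62]

at x=0,y=1 over L1,L2,L3:
after L1 α=1/3: [85, 91/3, 31]
after L2 α=3/5: [299/5, 2036/15, 578/5]
after L3 α=5/8: [4897/40, 2111/40, 3567/20]
→ [122, 53, 178]

at x=0,y=1 over L1,L2,L3,L4,L5,L6:
+L1 (α=1/3) → [85, 91/3, 31]
+L2 (α=3/5) → [299/5, 2036/15, 578/5]
+L3 (α=5/8) → [4897/40, 2111/40, 3567/20]
+L4 (α=1) → [165, 48, 4]
+L5 (α=2/3) → [467/3, 50, 126]
+L6 (α=1/4) → [557/4, 179/4, 463/4]
rounded: [139, 45, 116]


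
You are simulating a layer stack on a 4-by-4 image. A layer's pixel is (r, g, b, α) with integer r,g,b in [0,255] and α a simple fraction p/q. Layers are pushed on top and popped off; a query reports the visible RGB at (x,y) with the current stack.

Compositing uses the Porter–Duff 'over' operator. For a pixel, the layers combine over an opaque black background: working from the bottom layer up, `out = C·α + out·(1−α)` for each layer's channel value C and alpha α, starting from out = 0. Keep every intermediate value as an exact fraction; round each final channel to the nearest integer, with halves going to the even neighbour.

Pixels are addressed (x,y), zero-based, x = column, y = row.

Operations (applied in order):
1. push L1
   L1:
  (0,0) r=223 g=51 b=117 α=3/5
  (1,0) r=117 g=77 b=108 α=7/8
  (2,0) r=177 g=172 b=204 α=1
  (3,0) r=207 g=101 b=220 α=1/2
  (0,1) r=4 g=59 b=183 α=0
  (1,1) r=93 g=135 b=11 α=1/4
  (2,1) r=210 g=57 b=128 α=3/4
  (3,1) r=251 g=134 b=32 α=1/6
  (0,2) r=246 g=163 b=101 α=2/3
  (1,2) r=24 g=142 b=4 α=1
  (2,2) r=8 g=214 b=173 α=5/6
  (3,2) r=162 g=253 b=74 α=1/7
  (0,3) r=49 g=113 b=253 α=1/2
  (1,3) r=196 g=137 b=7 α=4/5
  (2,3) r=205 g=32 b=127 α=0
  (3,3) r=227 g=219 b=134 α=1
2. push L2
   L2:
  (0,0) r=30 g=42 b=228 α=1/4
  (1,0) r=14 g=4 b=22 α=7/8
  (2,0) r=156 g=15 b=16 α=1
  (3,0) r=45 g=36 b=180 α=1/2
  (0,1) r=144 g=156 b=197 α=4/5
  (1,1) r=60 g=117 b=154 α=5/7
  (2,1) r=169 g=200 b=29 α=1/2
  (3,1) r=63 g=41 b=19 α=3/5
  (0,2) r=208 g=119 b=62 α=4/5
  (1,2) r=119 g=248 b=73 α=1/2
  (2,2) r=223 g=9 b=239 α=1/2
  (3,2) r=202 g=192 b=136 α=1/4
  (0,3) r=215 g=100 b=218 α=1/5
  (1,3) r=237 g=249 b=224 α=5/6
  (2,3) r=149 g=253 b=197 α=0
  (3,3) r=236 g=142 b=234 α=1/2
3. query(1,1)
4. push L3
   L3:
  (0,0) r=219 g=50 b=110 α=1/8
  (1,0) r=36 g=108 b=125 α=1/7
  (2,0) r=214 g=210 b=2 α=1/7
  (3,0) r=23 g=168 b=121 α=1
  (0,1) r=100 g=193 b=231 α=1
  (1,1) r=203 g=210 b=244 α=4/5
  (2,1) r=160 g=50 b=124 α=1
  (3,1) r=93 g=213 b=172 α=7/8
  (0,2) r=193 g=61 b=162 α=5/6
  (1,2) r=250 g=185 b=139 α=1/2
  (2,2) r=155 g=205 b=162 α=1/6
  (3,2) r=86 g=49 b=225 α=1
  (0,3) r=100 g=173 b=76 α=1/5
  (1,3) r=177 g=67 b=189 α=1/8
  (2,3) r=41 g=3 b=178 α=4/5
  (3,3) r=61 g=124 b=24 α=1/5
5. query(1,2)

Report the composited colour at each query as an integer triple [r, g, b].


(1,1) stack=L1,L2; from [0,0,0]:
+L1 (α=1/4) → [93/4, 135/4, 11/4]
+L2 (α=5/7) → [99/2, 1305/14, 1551/14]
= [50, 93, 111]

(1,2) stack=L1,L2,L3; from [0,0,0]:
after L1 α=1: [24, 142, 4]
after L2 α=1/2: [143/2, 195, 77/2]
after L3 α=1/2: [643/4, 190, 355/4]
rounded: [161, 190, 89]


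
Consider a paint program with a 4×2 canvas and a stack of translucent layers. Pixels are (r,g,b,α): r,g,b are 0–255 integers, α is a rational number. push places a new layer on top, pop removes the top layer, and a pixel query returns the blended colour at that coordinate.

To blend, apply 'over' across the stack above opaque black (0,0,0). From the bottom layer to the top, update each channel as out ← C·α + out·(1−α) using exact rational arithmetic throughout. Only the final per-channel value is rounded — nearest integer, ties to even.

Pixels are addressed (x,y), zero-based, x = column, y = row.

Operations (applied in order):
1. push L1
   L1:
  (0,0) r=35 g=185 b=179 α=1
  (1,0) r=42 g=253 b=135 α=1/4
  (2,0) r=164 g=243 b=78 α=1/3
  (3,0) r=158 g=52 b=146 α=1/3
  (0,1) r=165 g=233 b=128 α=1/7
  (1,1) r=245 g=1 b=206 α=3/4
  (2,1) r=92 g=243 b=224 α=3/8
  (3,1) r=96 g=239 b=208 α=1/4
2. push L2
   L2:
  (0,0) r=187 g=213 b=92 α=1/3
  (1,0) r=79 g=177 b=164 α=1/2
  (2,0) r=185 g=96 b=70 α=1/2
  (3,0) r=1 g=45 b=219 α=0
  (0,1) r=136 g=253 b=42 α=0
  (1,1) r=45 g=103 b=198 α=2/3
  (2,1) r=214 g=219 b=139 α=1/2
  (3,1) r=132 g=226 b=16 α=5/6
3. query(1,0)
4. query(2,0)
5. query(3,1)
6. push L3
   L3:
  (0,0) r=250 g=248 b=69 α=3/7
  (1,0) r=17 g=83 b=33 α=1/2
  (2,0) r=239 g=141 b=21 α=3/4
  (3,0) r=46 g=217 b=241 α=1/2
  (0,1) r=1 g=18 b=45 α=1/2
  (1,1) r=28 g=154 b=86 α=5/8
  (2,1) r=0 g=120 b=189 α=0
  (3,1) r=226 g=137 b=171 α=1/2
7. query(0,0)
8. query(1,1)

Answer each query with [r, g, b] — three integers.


query (1,0) [L1,L2] — begin 0,0,0
+L1 (α=1/4) → [21/2, 253/4, 135/4]
+L2 (α=1/2) → [179/4, 961/8, 791/8]
→ [45, 120, 99]

(2,0) stack=L1,L2; from [0,0,0]:
L1 α=1/3: [164/3, 81, 26]
L2 α=1/2: [719/6, 177/2, 48]
= [120, 88, 48]

(3,1) stack=L1,L2; from [0,0,0]:
after L1 α=1/4: [24, 239/4, 52]
after L2 α=5/6: [114, 4759/24, 22]
→ [114, 198, 22]

query (0,0) [L1,L2,L3] — begin 0,0,0
after L1 α=1: [35, 185, 179]
after L2 α=1/3: [257/3, 583/3, 150]
after L3 α=3/7: [3278/21, 652/3, 807/7]
= [156, 217, 115]

query (1,1) [L1,L2,L3] — begin 0,0,0
L1 α=3/4: [735/4, 3/4, 309/2]
L2 α=2/3: [365/4, 827/12, 367/2]
L3 α=5/8: [1655/32, 3907/32, 1961/16]
→ [52, 122, 123]


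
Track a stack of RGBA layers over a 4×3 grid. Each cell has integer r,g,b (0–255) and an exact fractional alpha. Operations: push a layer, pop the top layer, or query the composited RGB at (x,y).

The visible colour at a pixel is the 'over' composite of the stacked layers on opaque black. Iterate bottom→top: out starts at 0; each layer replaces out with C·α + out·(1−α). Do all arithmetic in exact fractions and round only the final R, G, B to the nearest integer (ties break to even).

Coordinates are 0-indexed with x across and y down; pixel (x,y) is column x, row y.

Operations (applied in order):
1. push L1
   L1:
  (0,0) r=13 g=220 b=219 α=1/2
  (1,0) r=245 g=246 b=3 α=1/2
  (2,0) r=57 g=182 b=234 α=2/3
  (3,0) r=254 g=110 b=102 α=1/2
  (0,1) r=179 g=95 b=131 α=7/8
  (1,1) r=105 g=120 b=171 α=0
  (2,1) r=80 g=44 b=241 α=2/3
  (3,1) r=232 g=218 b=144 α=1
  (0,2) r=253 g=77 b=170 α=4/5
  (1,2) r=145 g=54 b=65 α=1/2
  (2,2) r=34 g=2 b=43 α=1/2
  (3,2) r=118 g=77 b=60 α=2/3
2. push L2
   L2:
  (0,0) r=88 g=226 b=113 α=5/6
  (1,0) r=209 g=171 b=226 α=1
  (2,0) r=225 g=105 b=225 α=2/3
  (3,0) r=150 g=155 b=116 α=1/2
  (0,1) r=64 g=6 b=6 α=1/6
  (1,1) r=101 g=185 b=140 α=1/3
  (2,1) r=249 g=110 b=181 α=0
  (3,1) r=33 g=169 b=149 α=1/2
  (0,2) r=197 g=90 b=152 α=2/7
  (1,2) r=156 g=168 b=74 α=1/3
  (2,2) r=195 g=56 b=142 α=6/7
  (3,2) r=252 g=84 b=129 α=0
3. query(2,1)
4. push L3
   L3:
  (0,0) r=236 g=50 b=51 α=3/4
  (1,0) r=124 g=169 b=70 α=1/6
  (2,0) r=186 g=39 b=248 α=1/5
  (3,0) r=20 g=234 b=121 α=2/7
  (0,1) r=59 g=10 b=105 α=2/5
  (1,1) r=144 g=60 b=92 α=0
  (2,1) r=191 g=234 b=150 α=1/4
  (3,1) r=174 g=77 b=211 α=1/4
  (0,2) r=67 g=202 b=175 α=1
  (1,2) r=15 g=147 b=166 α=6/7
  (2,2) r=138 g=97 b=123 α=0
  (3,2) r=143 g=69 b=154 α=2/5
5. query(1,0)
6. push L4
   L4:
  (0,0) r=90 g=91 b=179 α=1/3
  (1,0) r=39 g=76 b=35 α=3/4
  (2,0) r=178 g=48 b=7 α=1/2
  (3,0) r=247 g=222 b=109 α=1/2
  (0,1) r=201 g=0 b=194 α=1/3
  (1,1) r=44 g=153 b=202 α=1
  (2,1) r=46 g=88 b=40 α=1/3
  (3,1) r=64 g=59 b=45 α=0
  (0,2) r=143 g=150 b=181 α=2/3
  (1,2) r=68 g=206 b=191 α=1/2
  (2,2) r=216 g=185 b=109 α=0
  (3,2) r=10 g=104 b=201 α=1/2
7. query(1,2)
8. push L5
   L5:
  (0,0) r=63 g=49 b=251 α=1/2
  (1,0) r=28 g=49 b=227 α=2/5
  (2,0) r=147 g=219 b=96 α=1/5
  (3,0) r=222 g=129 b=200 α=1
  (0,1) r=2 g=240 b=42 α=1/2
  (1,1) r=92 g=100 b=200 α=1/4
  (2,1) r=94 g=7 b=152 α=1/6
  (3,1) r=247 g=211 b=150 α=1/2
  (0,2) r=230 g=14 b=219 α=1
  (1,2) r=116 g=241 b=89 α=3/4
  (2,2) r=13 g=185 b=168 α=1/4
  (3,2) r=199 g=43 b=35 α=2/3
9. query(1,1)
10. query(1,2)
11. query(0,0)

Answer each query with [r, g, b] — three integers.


at x=2,y=1 over L1,L2:
after L1 α=2/3: [160/3, 88/3, 482/3]
after L2 α=0: [160/3, 88/3, 482/3]
rounded: [53, 29, 161]

query (1,0) [L1,L2,L3] — begin 0,0,0
+L1 (α=1/2) → [245/2, 123, 3/2]
+L2 (α=1) → [209, 171, 226]
+L3 (α=1/6) → [1169/6, 512/3, 200]
rounded: [195, 171, 200]

(1,2) stack=L1,L2,L3,L4; from [0,0,0]:
L1 α=1/2: [145/2, 27, 65/2]
L2 α=1/3: [301/3, 74, 139/3]
L3 α=6/7: [571/21, 956/7, 3127/21]
L4 α=1/2: [1999/42, 1199/7, 3569/21]
→ [48, 171, 170]

query (1,1) [L1,L2,L3,L4,L5] — begin 0,0,0
+L1 (α=0) → [0, 0, 0]
+L2 (α=1/3) → [101/3, 185/3, 140/3]
+L3 (α=0) → [101/3, 185/3, 140/3]
+L4 (α=1) → [44, 153, 202]
+L5 (α=1/4) → [56, 559/4, 403/2]
= [56, 140, 202]

(1,2) stack=L1,L2,L3,L4,L5; from [0,0,0]:
after L1 α=1/2: [145/2, 27, 65/2]
after L2 α=1/3: [301/3, 74, 139/3]
after L3 α=6/7: [571/21, 956/7, 3127/21]
after L4 α=1/2: [1999/42, 1199/7, 3569/21]
after L5 α=3/4: [16615/168, 1565/7, 2294/21]
rounded: [99, 224, 109]

(0,0) stack=L1,L2,L3,L4,L5; from [0,0,0]:
after L1 α=1/2: [13/2, 110, 219/2]
after L2 α=5/6: [893/12, 620/3, 1349/12]
after L3 α=3/4: [9389/48, 535/6, 3185/48]
after L4 α=1/3: [11549/72, 808/9, 7481/72]
after L5 α=1/2: [16085/144, 1249/18, 25553/144]
→ [112, 69, 177]


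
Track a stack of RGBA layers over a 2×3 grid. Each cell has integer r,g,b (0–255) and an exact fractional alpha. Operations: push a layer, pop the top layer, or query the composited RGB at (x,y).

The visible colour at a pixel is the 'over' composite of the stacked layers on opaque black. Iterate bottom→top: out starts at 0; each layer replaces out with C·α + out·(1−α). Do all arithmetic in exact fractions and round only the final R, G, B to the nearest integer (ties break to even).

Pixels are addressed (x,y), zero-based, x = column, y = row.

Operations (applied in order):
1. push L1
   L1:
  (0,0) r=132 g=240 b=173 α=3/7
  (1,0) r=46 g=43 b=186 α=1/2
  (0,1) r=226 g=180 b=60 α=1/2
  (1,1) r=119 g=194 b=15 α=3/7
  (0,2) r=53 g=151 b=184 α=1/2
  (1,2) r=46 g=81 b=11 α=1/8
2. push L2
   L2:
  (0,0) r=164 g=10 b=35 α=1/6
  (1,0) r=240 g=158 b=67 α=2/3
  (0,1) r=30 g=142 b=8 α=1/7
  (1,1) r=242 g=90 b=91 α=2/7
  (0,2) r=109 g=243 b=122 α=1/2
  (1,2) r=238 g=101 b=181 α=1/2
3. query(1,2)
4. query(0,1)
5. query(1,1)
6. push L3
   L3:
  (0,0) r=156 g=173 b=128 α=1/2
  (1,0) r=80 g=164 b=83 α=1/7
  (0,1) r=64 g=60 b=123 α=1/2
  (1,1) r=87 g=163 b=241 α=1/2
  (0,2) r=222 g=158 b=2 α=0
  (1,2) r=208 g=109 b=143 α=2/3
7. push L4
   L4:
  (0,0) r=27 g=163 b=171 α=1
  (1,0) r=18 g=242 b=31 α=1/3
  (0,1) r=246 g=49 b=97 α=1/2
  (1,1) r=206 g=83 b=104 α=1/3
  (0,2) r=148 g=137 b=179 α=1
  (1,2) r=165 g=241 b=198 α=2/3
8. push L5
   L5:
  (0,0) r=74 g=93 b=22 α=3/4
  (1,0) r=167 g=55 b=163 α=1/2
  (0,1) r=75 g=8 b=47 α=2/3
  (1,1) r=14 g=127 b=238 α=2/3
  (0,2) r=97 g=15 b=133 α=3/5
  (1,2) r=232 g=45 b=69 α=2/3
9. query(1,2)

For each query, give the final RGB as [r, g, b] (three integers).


query (1,2) [L1,L2] — begin 0,0,0
L1 α=1/8: [23/4, 81/8, 11/8]
L2 α=1/2: [975/8, 889/16, 1459/16]
→ [122, 56, 91]

(0,1) stack=L1,L2; from [0,0,0]:
+L1 (α=1/2) → [113, 90, 30]
+L2 (α=1/7) → [708/7, 682/7, 188/7]
rounded: [101, 97, 27]

(1,1) stack=L1,L2; from [0,0,0]:
after L1 α=3/7: [51, 582/7, 45/7]
after L2 α=2/7: [739/7, 4170/49, 1499/49]
= [106, 85, 31]

at x=1,y=2 over L1,L2,L3,L4,L5:
L1 α=1/8: [23/4, 81/8, 11/8]
L2 α=1/2: [975/8, 889/16, 1459/16]
L3 α=2/3: [4303/24, 1459/16, 6035/48]
L4 α=2/3: [12223/72, 3057/16, 25043/144]
L5 α=2/3: [45631/216, 1499/16, 44915/432]
rounded: [211, 94, 104]


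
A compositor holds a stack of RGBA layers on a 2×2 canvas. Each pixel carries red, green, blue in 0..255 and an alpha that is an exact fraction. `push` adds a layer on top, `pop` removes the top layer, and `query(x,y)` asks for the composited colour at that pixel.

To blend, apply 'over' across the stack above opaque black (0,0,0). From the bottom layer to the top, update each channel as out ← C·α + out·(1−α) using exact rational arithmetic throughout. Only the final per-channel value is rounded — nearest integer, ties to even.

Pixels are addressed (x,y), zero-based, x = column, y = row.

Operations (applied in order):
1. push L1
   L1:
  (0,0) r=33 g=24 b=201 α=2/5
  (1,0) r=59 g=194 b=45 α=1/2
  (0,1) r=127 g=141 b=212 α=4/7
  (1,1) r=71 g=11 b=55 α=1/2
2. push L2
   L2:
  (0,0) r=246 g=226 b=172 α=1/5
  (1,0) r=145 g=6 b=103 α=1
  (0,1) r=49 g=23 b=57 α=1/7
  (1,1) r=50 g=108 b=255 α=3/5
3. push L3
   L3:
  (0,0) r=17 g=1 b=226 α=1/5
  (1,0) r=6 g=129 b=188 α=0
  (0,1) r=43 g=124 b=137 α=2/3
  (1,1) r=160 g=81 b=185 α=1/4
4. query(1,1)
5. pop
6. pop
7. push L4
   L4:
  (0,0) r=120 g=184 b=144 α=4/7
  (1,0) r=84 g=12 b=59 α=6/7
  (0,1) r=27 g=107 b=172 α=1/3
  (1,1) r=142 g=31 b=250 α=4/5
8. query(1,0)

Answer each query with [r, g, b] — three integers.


query (1,1) [L1,L2,L3] — begin 0,0,0
+L1 (α=1/2) → [71/2, 11/2, 55/2]
+L2 (α=3/5) → [221/5, 67, 164]
+L3 (α=1/4) → [1463/20, 141/2, 677/4]
rounded: [73, 70, 169]

(1,0) stack=L1,L4; from [0,0,0]:
L1 α=1/2: [59/2, 97, 45/2]
L4 α=6/7: [1067/14, 169/7, 753/14]
→ [76, 24, 54]


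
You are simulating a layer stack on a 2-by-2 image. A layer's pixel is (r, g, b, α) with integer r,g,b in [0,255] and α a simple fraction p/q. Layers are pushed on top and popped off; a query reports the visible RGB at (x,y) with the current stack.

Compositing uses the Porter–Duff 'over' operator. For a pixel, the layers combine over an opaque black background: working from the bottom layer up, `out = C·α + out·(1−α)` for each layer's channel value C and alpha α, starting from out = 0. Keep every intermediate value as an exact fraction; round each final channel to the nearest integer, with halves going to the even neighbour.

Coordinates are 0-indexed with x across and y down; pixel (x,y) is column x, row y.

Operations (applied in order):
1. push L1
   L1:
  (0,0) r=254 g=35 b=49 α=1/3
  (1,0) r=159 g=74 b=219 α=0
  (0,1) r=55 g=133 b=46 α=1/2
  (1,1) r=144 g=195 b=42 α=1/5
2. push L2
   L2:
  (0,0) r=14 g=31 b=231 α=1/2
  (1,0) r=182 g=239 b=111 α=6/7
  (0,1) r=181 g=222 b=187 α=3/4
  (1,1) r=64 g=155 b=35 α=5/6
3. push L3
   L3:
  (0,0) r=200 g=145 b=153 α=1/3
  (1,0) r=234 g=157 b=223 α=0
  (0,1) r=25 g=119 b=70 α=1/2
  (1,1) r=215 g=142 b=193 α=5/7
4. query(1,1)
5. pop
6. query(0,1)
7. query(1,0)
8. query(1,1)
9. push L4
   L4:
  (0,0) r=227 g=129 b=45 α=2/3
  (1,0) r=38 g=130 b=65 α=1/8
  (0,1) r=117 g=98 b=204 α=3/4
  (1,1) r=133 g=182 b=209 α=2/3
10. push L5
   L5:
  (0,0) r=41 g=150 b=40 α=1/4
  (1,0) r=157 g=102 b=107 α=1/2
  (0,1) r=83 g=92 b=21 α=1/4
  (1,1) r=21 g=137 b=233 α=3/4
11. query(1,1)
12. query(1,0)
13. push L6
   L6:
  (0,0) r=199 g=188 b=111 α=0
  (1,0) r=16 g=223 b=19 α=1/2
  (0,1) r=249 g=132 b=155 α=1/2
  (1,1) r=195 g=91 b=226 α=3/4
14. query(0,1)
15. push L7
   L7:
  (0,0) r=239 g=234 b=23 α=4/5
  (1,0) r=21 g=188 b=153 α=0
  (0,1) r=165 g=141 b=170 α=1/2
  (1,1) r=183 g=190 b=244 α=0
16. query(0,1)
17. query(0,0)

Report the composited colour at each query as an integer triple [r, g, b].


at x=1,y=1 over L1,L2,L3:
L1 α=1/5: [144/5, 39, 42/5]
L2 α=5/6: [872/15, 407/3, 917/30]
L3 α=5/7: [17869/105, 2944/21, 15392/105]
rounded: [170, 140, 147]

(0,1) stack=L1,L2; from [0,0,0]:
after L1 α=1/2: [55/2, 133/2, 23]
after L2 α=3/4: [1141/8, 1465/8, 146]
= [143, 183, 146]

(1,0) stack=L1,L2; from [0,0,0]:
+L1 (α=0) → [0, 0, 0]
+L2 (α=6/7) → [156, 1434/7, 666/7]
rounded: [156, 205, 95]

query (1,1) [L1,L2] — begin 0,0,0
+L1 (α=1/5) → [144/5, 39, 42/5]
+L2 (α=5/6) → [872/15, 407/3, 917/30]
rounded: [58, 136, 31]

query (1,1) [L1,L2,L4,L5] — begin 0,0,0
L1 α=1/5: [144/5, 39, 42/5]
L2 α=5/6: [872/15, 407/3, 917/30]
L4 α=2/3: [4862/45, 1499/9, 13457/90]
L5 α=3/4: [7697/180, 2599/18, 76367/360]
= [43, 144, 212]

(1,0) stack=L1,L2,L4,L5; from [0,0,0]:
+L1 (α=0) → [0, 0, 0]
+L2 (α=6/7) → [156, 1434/7, 666/7]
+L4 (α=1/8) → [565/4, 391/2, 731/8]
+L5 (α=1/2) → [1193/8, 595/4, 1587/16]
= [149, 149, 99]

(0,1) stack=L1,L2,L4,L5,L6; from [0,0,0]:
after L1 α=1/2: [55/2, 133/2, 23]
after L2 α=3/4: [1141/8, 1465/8, 146]
after L4 α=3/4: [3949/32, 3817/32, 379/2]
after L5 α=1/4: [14503/128, 14395/128, 1179/8]
after L6 α=1/2: [46375/256, 31291/256, 2419/16]
= [181, 122, 151]

at x=0,y=1 over L1,L2,L4,L5,L6,L7:
after L1 α=1/2: [55/2, 133/2, 23]
after L2 α=3/4: [1141/8, 1465/8, 146]
after L4 α=3/4: [3949/32, 3817/32, 379/2]
after L5 α=1/4: [14503/128, 14395/128, 1179/8]
after L6 α=1/2: [46375/256, 31291/256, 2419/16]
after L7 α=1/2: [88615/512, 67387/512, 5139/32]
→ [173, 132, 161]

at x=0,y=0 over L1,L2,L4,L5,L6,L7:
+L1 (α=1/3) → [254/3, 35/3, 49/3]
+L2 (α=1/2) → [148/3, 64/3, 371/3]
+L4 (α=2/3) → [1510/9, 838/9, 641/9]
+L5 (α=1/4) → [1633/12, 322/3, 761/12]
+L6 (α=0) → [1633/12, 322/3, 761/12]
+L7 (α=4/5) → [2621/12, 626/3, 373/12]
→ [218, 209, 31]


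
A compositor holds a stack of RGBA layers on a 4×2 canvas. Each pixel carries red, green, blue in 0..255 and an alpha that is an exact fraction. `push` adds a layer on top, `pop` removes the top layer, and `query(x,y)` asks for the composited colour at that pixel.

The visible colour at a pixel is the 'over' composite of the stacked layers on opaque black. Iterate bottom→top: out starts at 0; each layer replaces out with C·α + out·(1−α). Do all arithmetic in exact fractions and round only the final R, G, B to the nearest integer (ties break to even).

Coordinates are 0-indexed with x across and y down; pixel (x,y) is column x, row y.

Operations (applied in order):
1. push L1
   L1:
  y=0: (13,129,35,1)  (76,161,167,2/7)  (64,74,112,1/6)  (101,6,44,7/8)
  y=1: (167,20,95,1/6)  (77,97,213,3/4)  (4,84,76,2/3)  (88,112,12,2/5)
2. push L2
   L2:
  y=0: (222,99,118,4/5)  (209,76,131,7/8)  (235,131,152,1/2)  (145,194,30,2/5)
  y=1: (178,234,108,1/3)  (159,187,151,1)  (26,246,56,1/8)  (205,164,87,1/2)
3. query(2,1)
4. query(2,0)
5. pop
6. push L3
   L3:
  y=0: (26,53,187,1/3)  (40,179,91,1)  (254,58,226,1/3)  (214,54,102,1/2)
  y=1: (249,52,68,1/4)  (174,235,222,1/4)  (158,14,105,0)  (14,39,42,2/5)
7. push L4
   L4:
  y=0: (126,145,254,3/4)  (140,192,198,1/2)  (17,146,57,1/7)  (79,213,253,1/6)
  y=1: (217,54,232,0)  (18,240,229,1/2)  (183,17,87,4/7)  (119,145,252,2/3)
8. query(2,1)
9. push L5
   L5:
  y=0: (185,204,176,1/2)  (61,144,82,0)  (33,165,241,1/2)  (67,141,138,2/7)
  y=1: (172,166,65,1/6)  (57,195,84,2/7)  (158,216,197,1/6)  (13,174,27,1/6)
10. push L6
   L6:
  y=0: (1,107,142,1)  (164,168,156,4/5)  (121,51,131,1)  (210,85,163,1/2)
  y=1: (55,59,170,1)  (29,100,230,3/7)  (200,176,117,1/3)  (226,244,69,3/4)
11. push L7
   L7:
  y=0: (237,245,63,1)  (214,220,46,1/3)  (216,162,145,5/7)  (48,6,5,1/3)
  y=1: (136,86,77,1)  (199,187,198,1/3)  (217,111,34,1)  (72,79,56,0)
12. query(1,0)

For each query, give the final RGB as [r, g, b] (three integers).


at x=2,y=1 over L1,L2:
after L1 α=2/3: [8/3, 56, 152/3]
after L2 α=1/8: [67/12, 319/4, 154/3]
→ [6, 80, 51]

query (2,0) [L1,L2] — begin 0,0,0
+L1 (α=1/6) → [32/3, 37/3, 56/3]
+L2 (α=1/2) → [737/6, 215/3, 256/3]
rounded: [123, 72, 85]

query (2,1) [L1,L3,L4] — begin 0,0,0
+L1 (α=2/3) → [8/3, 56, 152/3]
+L3 (α=0) → [8/3, 56, 152/3]
+L4 (α=4/7) → [740/7, 236/7, 500/7]
= [106, 34, 71]

query (1,0) [L1,L3,L4,L5,L6,L7] — begin 0,0,0
+L1 (α=2/7) → [152/7, 46, 334/7]
+L3 (α=1) → [40, 179, 91]
+L4 (α=1/2) → [90, 371/2, 289/2]
+L5 (α=0) → [90, 371/2, 289/2]
+L6 (α=4/5) → [746/5, 343/2, 1537/10]
+L7 (α=1/3) → [854/5, 563/3, 589/5]
= [171, 188, 118]


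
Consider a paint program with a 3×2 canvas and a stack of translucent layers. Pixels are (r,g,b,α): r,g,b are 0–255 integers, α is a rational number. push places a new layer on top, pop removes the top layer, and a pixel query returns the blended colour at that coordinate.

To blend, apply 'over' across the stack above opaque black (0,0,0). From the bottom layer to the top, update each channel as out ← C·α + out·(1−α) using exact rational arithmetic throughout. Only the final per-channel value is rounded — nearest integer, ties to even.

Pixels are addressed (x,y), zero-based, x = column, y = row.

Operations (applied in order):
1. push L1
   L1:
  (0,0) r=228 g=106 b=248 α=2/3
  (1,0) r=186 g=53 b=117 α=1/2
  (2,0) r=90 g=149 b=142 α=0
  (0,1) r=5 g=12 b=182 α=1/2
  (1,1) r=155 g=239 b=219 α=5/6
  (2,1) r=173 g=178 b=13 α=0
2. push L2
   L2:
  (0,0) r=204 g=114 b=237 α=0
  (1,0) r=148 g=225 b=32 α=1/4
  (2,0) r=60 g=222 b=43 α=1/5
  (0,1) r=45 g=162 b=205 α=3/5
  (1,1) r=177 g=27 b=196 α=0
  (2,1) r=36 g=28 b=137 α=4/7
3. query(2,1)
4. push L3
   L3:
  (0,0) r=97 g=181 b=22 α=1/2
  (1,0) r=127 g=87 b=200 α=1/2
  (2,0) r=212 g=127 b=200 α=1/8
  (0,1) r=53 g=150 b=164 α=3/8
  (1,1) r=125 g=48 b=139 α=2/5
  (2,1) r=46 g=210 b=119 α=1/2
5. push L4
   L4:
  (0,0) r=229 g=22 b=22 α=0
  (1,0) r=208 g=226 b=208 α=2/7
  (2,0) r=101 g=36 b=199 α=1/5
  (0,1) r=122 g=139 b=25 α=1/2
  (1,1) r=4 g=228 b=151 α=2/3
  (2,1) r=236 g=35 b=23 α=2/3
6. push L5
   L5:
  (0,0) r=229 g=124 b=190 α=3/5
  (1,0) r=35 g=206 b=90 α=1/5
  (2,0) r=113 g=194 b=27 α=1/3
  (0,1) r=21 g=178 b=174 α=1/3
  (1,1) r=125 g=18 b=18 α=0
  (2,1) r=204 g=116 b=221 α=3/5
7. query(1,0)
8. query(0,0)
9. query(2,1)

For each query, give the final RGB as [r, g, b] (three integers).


query (2,1) [L1,L2] — begin 0,0,0
+L1 (α=0) → [0, 0, 0]
+L2 (α=4/7) → [144/7, 16, 548/7]
= [21, 16, 78]

query (1,0) [L1,L2,L3,L4,L5] — begin 0,0,0
L1 α=1/2: [93, 53/2, 117/2]
L2 α=1/4: [427/4, 609/8, 415/8]
L3 α=1/2: [935/8, 1305/16, 2015/16]
L4 α=2/7: [8003/56, 13757/112, 16731/112]
L5 α=1/5: [8493/70, 3905/28, 19251/140]
→ [121, 139, 138]

at x=0,y=0 over L1,L2,L3,L4,L5:
L1 α=2/3: [152, 212/3, 496/3]
L2 α=0: [152, 212/3, 496/3]
L3 α=1/2: [249/2, 755/6, 281/3]
L4 α=0: [249/2, 755/6, 281/3]
L5 α=3/5: [936/5, 1871/15, 2272/15]
= [187, 125, 151]

query (2,1) [L1,L2,L3,L4,L5] — begin 0,0,0
L1 α=0: [0, 0, 0]
L2 α=4/7: [144/7, 16, 548/7]
L3 α=1/2: [233/7, 113, 1381/14]
L4 α=2/3: [1179/7, 61, 675/14]
L5 α=3/5: [6642/35, 94, 5316/35]
→ [190, 94, 152]


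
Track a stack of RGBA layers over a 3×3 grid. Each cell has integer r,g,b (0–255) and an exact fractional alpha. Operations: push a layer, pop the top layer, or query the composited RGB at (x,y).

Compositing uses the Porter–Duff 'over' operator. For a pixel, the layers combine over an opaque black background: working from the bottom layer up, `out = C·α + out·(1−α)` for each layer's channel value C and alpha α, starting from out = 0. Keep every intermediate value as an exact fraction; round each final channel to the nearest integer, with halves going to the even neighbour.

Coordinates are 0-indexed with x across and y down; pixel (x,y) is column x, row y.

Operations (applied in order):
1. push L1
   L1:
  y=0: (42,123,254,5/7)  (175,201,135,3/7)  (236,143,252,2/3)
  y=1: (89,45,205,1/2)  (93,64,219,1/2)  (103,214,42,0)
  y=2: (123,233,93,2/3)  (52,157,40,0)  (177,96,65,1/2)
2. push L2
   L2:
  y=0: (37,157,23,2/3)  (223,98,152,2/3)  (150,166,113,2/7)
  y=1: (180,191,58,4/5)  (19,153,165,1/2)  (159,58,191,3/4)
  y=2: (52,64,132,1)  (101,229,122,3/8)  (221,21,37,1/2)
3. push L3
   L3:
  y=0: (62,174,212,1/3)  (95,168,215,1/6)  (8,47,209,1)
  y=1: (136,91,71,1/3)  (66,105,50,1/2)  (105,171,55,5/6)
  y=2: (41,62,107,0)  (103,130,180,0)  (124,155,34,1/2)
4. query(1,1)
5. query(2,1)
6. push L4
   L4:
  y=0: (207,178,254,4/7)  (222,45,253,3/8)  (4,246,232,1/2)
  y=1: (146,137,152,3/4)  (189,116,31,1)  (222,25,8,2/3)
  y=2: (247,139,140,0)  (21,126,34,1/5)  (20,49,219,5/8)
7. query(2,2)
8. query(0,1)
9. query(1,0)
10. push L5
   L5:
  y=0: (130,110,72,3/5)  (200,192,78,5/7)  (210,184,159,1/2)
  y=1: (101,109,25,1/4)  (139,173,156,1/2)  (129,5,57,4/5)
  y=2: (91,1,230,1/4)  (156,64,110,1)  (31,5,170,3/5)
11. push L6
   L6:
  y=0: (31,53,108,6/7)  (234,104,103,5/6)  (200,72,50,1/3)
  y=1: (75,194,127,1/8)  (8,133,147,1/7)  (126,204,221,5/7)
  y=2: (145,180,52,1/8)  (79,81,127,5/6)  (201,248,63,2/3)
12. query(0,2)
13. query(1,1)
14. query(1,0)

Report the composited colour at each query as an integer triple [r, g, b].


query (1,1) [L1,L2,L3] — begin 0,0,0
+L1 (α=1/2) → [93/2, 32, 219/2]
+L2 (α=1/2) → [131/4, 185/2, 549/4]
+L3 (α=1/2) → [395/8, 395/4, 749/8]
= [49, 99, 94]

query (2,1) [L1,L2,L3] — begin 0,0,0
L1 α=0: [0, 0, 0]
L2 α=3/4: [477/4, 87/2, 573/4]
L3 α=5/6: [859/8, 599/4, 1673/24]
= [107, 150, 70]

query (2,2) [L1,L2,L3,L4] — begin 0,0,0
after L1 α=1/2: [177/2, 48, 65/2]
after L2 α=1/2: [619/4, 69/2, 139/4]
after L3 α=1/2: [1115/8, 379/4, 275/8]
after L4 α=5/8: [4145/64, 2117/32, 9585/64]
rounded: [65, 66, 150]

(0,1) stack=L1,L2,L3,L4; from [0,0,0]:
+L1 (α=1/2) → [89/2, 45/2, 205/2]
+L2 (α=4/5) → [1529/10, 1573/10, 669/10]
+L3 (α=1/3) → [2209/15, 676/5, 1024/15]
+L4 (α=3/4) → [8779/60, 2731/20, 1966/15]
rounded: [146, 137, 131]

(1,0) stack=L1,L2,L3,L4; from [0,0,0]:
L1 α=3/7: [75, 603/7, 405/7]
L2 α=2/3: [521/3, 1975/21, 2533/21]
L3 α=1/6: [1445/9, 13403/126, 8590/63]
L4 α=3/8: [13219/72, 84025/1008, 90767/504]
= [184, 83, 180]

(0,2) stack=L1,L2,L3,L4,L5,L6; from [0,0,0]:
L1 α=2/3: [82, 466/3, 62]
L2 α=1: [52, 64, 132]
L3 α=0: [52, 64, 132]
L4 α=0: [52, 64, 132]
L5 α=1/4: [247/4, 193/4, 313/2]
L6 α=1/8: [2309/32, 2071/32, 2295/16]
= [72, 65, 143]

(1,1) stack=L1,L2,L3,L4,L5,L6; from [0,0,0]:
+L1 (α=1/2) → [93/2, 32, 219/2]
+L2 (α=1/2) → [131/4, 185/2, 549/4]
+L3 (α=1/2) → [395/8, 395/4, 749/8]
+L4 (α=1) → [189, 116, 31]
+L5 (α=1/2) → [164, 289/2, 187/2]
+L6 (α=1/7) → [992/7, 1000/7, 708/7]
→ [142, 143, 101]

(1,0) stack=L1,L2,L3,L4,L5,L6; from [0,0,0]:
L1 α=3/7: [75, 603/7, 405/7]
L2 α=2/3: [521/3, 1975/21, 2533/21]
L3 α=1/6: [1445/9, 13403/126, 8590/63]
L4 α=3/8: [13219/72, 84025/1008, 90767/504]
L5 α=5/7: [49219/252, 567865/3528, 189047/1764]
L6 α=5/6: [344059/1512, 2402425/21168, 1097507/10584]
= [228, 113, 104]


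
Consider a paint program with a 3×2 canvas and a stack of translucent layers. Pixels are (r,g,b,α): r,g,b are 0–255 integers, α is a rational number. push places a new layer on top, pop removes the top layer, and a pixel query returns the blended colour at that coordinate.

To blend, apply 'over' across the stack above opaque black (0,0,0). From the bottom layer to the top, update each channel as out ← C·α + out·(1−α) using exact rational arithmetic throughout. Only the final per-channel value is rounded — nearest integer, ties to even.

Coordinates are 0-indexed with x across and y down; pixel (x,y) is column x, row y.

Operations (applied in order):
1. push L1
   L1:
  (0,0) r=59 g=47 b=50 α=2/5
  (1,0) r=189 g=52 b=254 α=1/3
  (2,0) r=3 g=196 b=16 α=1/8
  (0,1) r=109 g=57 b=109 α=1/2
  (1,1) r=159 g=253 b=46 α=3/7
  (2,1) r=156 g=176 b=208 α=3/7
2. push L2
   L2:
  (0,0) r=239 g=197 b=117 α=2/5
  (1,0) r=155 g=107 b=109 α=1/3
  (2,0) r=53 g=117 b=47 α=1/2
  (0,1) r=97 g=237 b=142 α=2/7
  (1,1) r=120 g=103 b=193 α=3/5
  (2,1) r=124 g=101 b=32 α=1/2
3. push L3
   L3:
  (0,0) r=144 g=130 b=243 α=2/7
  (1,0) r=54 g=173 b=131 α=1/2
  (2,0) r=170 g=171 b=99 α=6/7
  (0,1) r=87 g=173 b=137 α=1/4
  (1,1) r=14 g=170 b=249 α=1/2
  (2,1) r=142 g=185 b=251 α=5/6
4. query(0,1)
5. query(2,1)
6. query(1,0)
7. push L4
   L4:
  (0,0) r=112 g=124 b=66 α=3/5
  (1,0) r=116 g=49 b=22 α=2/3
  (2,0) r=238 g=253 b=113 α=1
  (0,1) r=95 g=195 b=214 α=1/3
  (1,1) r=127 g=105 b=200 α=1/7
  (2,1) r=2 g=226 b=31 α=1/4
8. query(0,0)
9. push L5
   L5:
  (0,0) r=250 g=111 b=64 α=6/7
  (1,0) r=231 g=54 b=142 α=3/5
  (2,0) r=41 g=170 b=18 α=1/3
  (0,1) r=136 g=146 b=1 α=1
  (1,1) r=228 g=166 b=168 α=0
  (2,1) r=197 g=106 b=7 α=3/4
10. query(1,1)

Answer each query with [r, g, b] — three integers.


(0,1) stack=L1,L2,L3; from [0,0,0]:
L1 α=1/2: [109/2, 57/2, 109/2]
L2 α=2/7: [933/14, 1233/14, 159/2]
L3 α=1/4: [4017/56, 6121/56, 751/8]
→ [72, 109, 94]

query (2,1) [L1,L2,L3] — begin 0,0,0
L1 α=3/7: [468/7, 528/7, 624/7]
L2 α=1/2: [668/7, 1235/14, 424/7]
L3 α=5/6: [2819/21, 14185/84, 9209/42]
→ [134, 169, 219]

at x=1,y=0 over L1,L2,L3:
after L1 α=1/3: [63, 52/3, 254/3]
after L2 α=1/3: [281/3, 425/9, 835/9]
after L3 α=1/2: [443/6, 991/9, 1007/9]
rounded: [74, 110, 112]

query (0,0) [L1,L2,L3,L4] — begin 0,0,0
+L1 (α=2/5) → [118/5, 94/5, 20]
+L2 (α=2/5) → [2744/25, 2252/25, 294/5]
+L3 (α=2/7) → [4184/35, 3552/35, 780/7]
+L4 (α=3/5) → [20128/175, 20124/175, 2946/35]
rounded: [115, 115, 84]

(1,1) stack=L1,L2,L3,L4,L5; from [0,0,0]:
+L1 (α=3/7) → [477/7, 759/7, 138/7]
+L2 (α=3/5) → [3474/35, 3681/35, 4329/35]
+L3 (α=1/2) → [1982/35, 9631/70, 6522/35]
+L4 (α=1/7) → [16337/245, 32568/245, 46132/245]
+L5 (α=0) → [16337/245, 32568/245, 46132/245]
→ [67, 133, 188]


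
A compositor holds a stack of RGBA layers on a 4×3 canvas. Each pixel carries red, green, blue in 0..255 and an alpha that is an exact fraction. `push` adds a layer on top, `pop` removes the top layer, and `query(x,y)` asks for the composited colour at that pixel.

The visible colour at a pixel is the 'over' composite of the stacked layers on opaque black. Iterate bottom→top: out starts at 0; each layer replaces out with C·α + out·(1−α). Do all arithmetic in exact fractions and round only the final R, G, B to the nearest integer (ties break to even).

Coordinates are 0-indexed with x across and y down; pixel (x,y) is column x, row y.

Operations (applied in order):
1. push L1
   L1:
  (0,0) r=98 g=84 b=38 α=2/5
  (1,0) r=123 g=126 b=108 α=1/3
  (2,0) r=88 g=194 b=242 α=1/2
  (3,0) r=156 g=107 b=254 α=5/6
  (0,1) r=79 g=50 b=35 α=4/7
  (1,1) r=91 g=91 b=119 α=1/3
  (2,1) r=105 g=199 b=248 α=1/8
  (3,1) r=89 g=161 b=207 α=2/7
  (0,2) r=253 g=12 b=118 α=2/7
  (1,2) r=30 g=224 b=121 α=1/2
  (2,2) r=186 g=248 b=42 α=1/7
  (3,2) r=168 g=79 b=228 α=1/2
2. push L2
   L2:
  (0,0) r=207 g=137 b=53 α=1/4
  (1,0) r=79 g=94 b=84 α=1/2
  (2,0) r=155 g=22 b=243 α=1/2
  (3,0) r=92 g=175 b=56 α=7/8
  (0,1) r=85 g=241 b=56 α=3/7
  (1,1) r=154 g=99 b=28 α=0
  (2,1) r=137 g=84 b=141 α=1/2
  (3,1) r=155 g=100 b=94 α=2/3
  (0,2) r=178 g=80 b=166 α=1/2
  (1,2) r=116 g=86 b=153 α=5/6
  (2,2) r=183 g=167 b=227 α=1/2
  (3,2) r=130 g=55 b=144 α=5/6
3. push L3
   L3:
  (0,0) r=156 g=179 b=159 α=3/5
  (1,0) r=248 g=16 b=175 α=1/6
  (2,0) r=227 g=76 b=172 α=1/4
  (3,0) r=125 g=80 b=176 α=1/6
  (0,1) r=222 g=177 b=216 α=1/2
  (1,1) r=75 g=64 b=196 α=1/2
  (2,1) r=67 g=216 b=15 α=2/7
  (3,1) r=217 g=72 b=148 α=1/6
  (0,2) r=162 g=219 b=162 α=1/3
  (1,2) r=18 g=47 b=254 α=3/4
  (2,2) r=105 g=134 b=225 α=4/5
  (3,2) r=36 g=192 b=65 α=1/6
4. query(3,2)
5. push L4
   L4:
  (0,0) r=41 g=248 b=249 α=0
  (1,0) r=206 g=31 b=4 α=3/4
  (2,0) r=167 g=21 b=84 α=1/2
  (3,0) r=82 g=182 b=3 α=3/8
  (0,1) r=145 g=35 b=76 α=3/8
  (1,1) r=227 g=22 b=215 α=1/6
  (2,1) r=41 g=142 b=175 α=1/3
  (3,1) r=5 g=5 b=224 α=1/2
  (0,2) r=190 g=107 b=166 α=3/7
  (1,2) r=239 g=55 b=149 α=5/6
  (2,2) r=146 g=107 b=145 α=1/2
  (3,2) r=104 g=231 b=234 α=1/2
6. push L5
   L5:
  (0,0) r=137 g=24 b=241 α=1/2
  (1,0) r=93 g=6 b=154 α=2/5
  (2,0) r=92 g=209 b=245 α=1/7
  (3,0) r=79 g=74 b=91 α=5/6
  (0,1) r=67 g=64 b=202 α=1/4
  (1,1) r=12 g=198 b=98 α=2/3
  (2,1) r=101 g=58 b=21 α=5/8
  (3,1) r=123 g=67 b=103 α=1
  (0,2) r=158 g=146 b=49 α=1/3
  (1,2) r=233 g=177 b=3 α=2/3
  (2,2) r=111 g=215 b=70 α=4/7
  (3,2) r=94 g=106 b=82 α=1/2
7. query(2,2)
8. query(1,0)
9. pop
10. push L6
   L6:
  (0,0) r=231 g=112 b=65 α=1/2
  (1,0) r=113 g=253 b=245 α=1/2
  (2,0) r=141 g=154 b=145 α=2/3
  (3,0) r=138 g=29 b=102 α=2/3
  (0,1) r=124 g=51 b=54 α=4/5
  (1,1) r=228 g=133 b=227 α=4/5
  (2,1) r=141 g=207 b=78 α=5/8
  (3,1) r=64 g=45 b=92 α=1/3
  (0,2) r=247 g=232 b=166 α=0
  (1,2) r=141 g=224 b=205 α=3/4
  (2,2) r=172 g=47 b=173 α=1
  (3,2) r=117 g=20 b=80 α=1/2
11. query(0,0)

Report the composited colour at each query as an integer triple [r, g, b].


query (3,2) [L1,L2,L3] — begin 0,0,0
L1 α=1/2: [84, 79/2, 114]
L2 α=5/6: [367/3, 629/12, 139]
L3 α=1/6: [1943/18, 5449/72, 380/3]
rounded: [108, 76, 127]

query (2,2) [L1,L2,L3,L4,L5] — begin 0,0,0
L1 α=1/7: [186/7, 248/7, 6]
L2 α=1/2: [1467/14, 1417/14, 233/2]
L3 α=4/5: [7347/70, 8921/70, 2033/10]
L4 α=1/2: [17567/140, 16411/140, 3483/20]
L5 α=4/7: [114861/980, 169633/980, 16049/140]
rounded: [117, 173, 115]

query (1,0) [L1,L2,L3,L4,L5] — begin 0,0,0
L1 α=1/3: [41, 42, 36]
L2 α=1/2: [60, 68, 60]
L3 α=1/6: [274/3, 178/3, 475/6]
L4 α=3/4: [532/3, 457/12, 547/24]
L5 α=2/5: [718/5, 101/4, 3011/40]
= [144, 25, 75]

query (0,0) [L1,L2,L3,L4,L6] — begin 0,0,0
+L1 (α=2/5) → [196/5, 168/5, 76/5]
+L2 (α=1/4) → [1623/20, 1189/20, 493/20]
+L3 (α=3/5) → [6303/50, 6559/50, 5263/50]
+L4 (α=0) → [6303/50, 6559/50, 5263/50]
+L6 (α=1/2) → [17853/100, 12159/100, 8513/100]
→ [179, 122, 85]


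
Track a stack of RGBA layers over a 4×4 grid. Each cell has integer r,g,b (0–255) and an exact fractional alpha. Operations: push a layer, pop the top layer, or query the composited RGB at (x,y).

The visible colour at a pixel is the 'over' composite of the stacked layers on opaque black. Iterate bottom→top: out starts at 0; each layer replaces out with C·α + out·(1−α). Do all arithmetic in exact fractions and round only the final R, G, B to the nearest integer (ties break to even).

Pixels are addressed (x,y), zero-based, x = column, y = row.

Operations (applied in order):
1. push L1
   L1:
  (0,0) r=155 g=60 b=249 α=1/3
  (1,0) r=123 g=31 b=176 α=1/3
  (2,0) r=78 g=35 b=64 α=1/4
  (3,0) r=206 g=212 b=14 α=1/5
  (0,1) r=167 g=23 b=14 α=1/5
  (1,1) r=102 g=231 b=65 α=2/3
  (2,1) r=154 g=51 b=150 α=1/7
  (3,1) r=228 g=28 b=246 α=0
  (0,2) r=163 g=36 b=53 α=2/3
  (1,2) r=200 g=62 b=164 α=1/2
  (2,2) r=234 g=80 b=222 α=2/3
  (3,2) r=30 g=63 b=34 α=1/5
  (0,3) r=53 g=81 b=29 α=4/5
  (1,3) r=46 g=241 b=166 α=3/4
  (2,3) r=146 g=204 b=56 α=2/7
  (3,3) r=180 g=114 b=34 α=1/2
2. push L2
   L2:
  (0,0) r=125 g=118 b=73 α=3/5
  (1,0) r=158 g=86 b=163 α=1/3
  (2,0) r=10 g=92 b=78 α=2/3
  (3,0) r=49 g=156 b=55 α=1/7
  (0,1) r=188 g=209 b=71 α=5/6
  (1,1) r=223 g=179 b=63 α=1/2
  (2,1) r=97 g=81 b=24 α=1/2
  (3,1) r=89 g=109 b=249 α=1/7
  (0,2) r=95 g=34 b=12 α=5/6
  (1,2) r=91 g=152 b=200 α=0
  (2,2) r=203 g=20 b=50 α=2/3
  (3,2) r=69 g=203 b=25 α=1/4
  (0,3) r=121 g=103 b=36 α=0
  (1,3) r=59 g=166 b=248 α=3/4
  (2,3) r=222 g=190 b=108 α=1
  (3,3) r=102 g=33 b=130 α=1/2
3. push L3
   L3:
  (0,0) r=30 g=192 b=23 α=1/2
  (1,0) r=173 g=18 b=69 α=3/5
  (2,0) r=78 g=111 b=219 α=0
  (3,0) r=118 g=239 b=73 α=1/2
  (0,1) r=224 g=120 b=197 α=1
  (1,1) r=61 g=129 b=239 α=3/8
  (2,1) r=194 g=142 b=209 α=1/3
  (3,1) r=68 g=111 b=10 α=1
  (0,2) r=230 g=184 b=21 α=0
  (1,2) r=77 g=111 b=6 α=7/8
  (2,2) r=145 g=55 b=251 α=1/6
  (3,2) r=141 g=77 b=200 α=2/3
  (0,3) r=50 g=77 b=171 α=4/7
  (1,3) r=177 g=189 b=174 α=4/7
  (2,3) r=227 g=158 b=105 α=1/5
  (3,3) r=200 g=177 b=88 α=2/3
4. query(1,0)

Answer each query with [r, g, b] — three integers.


query (1,0) [L1,L2,L3] — begin 0,0,0
after L1 α=1/3: [41, 31/3, 176/3]
after L2 α=1/3: [80, 320/9, 841/9]
after L3 α=3/5: [679/5, 1126/45, 709/9]
= [136, 25, 79]


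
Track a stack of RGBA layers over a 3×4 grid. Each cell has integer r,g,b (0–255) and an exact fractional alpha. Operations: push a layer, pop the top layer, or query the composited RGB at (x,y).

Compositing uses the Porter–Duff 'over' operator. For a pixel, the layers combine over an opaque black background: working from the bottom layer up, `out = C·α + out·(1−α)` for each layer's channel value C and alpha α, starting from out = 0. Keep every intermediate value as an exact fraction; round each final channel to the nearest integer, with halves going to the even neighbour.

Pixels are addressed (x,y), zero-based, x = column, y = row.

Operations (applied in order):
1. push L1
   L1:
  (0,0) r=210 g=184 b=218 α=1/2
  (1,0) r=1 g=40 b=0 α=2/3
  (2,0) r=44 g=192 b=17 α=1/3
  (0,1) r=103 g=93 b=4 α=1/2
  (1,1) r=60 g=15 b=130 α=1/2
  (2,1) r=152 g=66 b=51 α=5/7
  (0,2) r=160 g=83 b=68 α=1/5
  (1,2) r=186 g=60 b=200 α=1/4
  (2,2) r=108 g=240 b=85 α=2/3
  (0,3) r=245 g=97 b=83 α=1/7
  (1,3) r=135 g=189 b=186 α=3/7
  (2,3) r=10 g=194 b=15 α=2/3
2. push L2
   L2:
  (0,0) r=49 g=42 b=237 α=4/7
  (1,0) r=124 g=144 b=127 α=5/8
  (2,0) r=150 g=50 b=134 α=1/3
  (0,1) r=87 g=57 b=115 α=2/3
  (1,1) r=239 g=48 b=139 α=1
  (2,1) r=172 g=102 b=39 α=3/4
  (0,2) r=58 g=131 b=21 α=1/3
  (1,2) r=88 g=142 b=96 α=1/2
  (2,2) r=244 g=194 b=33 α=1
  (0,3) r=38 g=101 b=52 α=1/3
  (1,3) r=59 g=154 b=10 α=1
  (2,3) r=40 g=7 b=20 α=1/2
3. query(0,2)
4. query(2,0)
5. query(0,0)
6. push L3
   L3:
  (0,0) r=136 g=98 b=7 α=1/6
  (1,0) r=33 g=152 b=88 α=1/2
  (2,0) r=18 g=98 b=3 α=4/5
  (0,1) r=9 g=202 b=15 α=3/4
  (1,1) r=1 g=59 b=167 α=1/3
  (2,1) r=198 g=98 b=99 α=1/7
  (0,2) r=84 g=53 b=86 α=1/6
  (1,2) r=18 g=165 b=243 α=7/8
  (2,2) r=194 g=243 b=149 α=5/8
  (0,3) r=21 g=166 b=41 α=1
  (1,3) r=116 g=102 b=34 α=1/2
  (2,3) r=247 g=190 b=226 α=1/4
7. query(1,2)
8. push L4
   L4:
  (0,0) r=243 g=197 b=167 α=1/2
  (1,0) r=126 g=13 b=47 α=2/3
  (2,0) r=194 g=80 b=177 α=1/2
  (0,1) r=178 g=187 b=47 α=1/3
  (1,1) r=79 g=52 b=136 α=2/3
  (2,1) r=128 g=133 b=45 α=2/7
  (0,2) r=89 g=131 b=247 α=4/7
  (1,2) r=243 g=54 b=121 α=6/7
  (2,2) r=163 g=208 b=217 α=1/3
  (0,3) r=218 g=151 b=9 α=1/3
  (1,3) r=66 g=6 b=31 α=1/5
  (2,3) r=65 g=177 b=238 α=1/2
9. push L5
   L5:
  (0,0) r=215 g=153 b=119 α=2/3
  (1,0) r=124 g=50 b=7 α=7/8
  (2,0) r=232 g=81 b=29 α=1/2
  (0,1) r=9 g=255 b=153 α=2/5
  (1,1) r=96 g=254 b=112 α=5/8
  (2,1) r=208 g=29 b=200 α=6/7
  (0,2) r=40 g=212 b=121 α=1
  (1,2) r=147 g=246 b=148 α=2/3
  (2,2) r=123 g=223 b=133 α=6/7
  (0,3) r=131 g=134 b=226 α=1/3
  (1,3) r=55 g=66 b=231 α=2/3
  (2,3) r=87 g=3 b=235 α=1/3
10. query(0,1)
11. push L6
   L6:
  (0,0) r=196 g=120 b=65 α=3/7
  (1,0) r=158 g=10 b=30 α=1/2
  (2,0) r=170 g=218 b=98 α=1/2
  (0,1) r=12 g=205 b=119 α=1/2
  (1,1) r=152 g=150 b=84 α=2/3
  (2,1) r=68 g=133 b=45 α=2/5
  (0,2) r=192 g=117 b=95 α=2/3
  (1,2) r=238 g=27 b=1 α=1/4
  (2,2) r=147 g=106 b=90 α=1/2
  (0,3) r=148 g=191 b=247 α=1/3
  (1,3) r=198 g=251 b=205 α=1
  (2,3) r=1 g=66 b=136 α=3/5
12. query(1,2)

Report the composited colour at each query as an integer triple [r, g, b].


(0,2) stack=L1,L2; from [0,0,0]:
L1 α=1/5: [32, 83/5, 68/5]
L2 α=1/3: [122/3, 821/15, 241/15]
= [41, 55, 16]

(2,0) stack=L1,L2; from [0,0,0]:
L1 α=1/3: [44/3, 64, 17/3]
L2 α=1/3: [538/9, 178/3, 436/9]
= [60, 59, 48]

(0,0) stack=L1,L2; from [0,0,0]:
L1 α=1/2: [105, 92, 109]
L2 α=4/7: [73, 444/7, 1275/7]
rounded: [73, 63, 182]

query (1,2) [L1,L2,L3] — begin 0,0,0
L1 α=1/4: [93/2, 15, 50]
L2 α=1/2: [269/4, 157/2, 73]
L3 α=7/8: [773/32, 2467/16, 887/4]
rounded: [24, 154, 222]

at x=0,y=1 over L1,L2,L3,L4,L5:
after L1 α=1/2: [103/2, 93/2, 2]
after L2 α=2/3: [451/6, 107/2, 232/3]
after L3 α=3/4: [613/24, 1319/8, 367/12]
after L4 α=1/3: [2749/36, 689/4, 649/18]
after L5 α=2/5: [593/12, 4107/20, 497/6]
→ [49, 205, 83]

(1,2) stack=L1,L2,L3,L4,L5,L6; from [0,0,0]:
after L1 α=1/4: [93/2, 15, 50]
after L2 α=1/2: [269/4, 157/2, 73]
after L3 α=7/8: [773/32, 2467/16, 887/4]
after L4 α=6/7: [47429/224, 1093/16, 3791/28]
after L5 α=2/3: [113285/672, 8965/48, 12079/84]
after L6 α=1/4: [166597/896, 9397/64, 12107/112]
→ [186, 147, 108]
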